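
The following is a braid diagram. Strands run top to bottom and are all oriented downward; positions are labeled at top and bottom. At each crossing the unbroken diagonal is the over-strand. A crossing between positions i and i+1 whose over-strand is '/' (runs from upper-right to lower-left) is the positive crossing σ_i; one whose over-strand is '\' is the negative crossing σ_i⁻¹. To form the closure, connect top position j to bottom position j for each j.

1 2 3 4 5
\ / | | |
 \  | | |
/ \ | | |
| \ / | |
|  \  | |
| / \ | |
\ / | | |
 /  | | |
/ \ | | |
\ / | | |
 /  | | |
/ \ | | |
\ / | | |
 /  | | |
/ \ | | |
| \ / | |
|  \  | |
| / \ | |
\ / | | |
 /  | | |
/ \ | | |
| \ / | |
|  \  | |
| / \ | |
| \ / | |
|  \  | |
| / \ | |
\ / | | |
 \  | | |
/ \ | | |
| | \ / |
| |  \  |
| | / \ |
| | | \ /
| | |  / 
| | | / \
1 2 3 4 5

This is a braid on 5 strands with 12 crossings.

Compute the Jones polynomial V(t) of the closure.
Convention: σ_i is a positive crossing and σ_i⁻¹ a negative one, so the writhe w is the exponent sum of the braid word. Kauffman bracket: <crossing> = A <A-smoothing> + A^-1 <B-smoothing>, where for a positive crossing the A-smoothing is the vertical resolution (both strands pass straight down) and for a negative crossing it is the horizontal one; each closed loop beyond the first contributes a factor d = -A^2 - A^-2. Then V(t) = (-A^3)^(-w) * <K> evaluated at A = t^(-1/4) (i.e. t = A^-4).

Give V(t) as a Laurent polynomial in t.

t^2 - 2*t + 3 - 3*t^-1 + 4*t^-2 - 3*t^-3 + 2*t^-4 - 2*t^-5 + t^-6

Derivation:
Reading the diagram top to bottom ('/'-over between positions i,i+1 = s_i, '\'-over = s_i^-1): braid word = s1^-1 s2^-1 s1 s1 s1 s2^-1 s1 s2^-1 s2^-1 s1^-1 s3^-1 s4.
The presented braid s1^-1 s2^-1 s1 s1 s1 s2^-1 s1 s2^-1 s2^-1 s1^-1 s3^-1 s4 on 5 strands reduces by inverse Markov moves (closure unchanged at each step):
  Destabilize: the word has the form β·s4 where s4 occurs only as the final letter (β ∈ B_4); drop it and the last strand → 4 strands.
  Destabilize: the word has the form β·s3^-1 where s3^-1 occurs only as the final letter (β ∈ B_3); drop it and the last strand → 3 strands.
Reduced to β = s1^-1 s2^-1 s1 s1 s1 s2^-1 s1 s2^-1 s2^-1 s1^-1 on 3 strands, 10 crossings.
Compute on β:
Braid: s1^-1 s2^-1 s1 s1 s1 s2^-1 s1 s2^-1 s2^-1 s1^-1 on 3 strands, 10 crossings.
Writhe w = (#positive) - (#negative) = 4 - 6 = -2.
Computing the Kauffman bracket via state sum. There are 2^10 = 1024 states.
For each crossing: s=0 is the vertical smoothing, s=1 horizontal. Crossing k contributes A^(sign_k * (1 - 2*s_k)); loop factor d = -A^2 - A^-2.
Tabulate the states by total A-exponent and number of loops L (A-exp: L × count):
  A^10: L=5 ×1
  A^8: L=4 ×10
  A^6: L=3 ×38, L=5 ×7
  A^4: L=2 ×67, L=4 ×49, L=6 ×4
  A^2: L=1 ×46, L=3 ×130, L=5 ×33, L=7 ×1
  A^0: L=2 ×131, L=4 ×110, L=6 ×11
  A^-2: L=1 ×25, L=3 ×133, L=5 ×51, L=7 ×1
  A^-4: L=2 ×37, L=4 ×72, L=6 ×11
  A^-6: L=3 ×25, L=5 ×19, L=7 ×1
  A^-8: L=4 ×8, L=6 ×2
  A^-10: L=5 ×1
Each group contributes A^e * Σ count * d^(L-1):
Powers of d = -A^2 - A^-2: d^2 = A^4 + 2 + A^-4; d^3 = -A^6 - 3*A^2 - 3*A^-2 - A^-6; d^4 = A^8 + 4*A^4 + 6 + 4*A^-4 + A^-8; d^5 = -A^10 - 5*A^6 - 10*A^2 - 10*A^-2 - 5*A^-6 - A^-10; d^6 = A^12 + 6*A^8 + 15*A^4 + 20 + 15*A^-4 + 6*A^-8 + A^-12.
  A^10 * (d^4) = A^18 + 4*A^14 + 6*A^10 + 4*A^6 + A^2
  A^8 * (10*d^3) = -10*A^14 - 30*A^10 - 30*A^6 - 10*A^2
  A^6 * (38*d^2 + 7*d^4) = 7*A^14 + 66*A^10 + 118*A^6 + 66*A^2 + 7*A^-2
  A^4 * (67*d + 49*d^3 + 4*d^5) = -4*A^14 - 69*A^10 - 254*A^6 - 254*A^2 - 69*A^-2 - 4*A^-6
  A^2 * (46 + 130*d^2 + 33*d^4 + d^6) = A^14 + 39*A^10 + 277*A^6 + 524*A^2 + 277*A^-2 + 39*A^-6 + A^-10
  A^0 * (131*d + 110*d^3 + 11*d^5) = -11*A^10 - 165*A^6 - 571*A^2 - 571*A^-2 - 165*A^-6 - 11*A^-10
  A^-2 * (25 + 133*d^2 + 51*d^4 + d^6) = A^10 + 57*A^6 + 352*A^2 + 617*A^-2 + 352*A^-6 + 57*A^-10 + A^-14
  A^-4 * (37*d + 72*d^3 + 11*d^5) = -11*A^6 - 127*A^2 - 363*A^-2 - 363*A^-6 - 127*A^-10 - 11*A^-14
  A^-6 * (25*d^2 + 19*d^4 + d^6) = A^6 + 25*A^2 + 116*A^-2 + 184*A^-6 + 116*A^-10 + 25*A^-14 + A^-18
  A^-8 * (8*d^3 + 2*d^5) = -2*A^2 - 18*A^-2 - 44*A^-6 - 44*A^-10 - 18*A^-14 - 2*A^-18
  A^-10 * (d^4) = A^-2 + 4*A^-6 + 6*A^-10 + 4*A^-14 + A^-18
Summing the groups: <K> = A^18 - 2*A^14 + 2*A^10 - 3*A^6 + 4*A^2 - 3*A^-2 + 3*A^-6 - 2*A^-10 + A^-14
Normalise by the writhe: (-A^3)^(-w) = (-A^3)^(2) = A^6, so f(A) = A^6 * <K> = A^24 - 2*A^20 + 2*A^16 - 3*A^12 + 4*A^8 - 3*A^4 + 3 - 2*A^-4 + A^-8.
Substitute A = t^(-1/4), i.e. A^e → t^(-e/4): V(t) = t^2 - 2*t + 3 - 3*t^-1 + 4*t^-2 - 3*t^-3 + 2*t^-4 - 2*t^-5 + t^-6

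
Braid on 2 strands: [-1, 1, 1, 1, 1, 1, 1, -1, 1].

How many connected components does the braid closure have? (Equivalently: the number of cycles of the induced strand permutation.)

1

Derivation:
Track the strand permutation on 2 strands, starting from identity.
  step 1: s1^-1 swaps positions 1,2 -> [2 1]
  step 2: s1 swaps positions 1,2 -> [1 2]
  step 3: s1 swaps positions 1,2 -> [2 1]
  step 4: s1 swaps positions 1,2 -> [1 2]
  step 5: s1 swaps positions 1,2 -> [2 1]
  step 6: s1 swaps positions 1,2 -> [1 2]
  step 7: s1 swaps positions 1,2 -> [2 1]
  step 8: s1^-1 swaps positions 1,2 -> [1 2]
  step 9: s1 swaps positions 1,2 -> [2 1]
Final permutation (position -> original strand): [2 1]
Closure components = cycle count of this permutation = 1.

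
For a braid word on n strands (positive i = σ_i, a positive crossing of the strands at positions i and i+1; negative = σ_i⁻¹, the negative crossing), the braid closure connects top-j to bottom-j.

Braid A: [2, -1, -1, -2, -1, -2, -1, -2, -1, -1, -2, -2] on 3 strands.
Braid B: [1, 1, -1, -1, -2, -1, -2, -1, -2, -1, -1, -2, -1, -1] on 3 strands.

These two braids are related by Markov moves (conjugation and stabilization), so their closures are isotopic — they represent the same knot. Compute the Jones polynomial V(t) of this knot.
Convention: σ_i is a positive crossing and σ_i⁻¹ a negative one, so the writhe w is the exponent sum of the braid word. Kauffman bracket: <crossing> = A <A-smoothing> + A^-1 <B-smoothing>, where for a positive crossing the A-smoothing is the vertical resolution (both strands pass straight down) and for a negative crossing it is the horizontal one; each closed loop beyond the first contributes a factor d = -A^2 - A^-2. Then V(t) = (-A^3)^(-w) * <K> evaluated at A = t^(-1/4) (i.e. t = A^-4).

Markov-equivalent braids have isotopic closures, hence identical knot invariants. Strip the Markov moves from each word to reach a common short braid β, then compute V(t) once on β.
Braid A: s2 s1^-1 s1^-1 s2^-1 s1^-1 s2^-1 s1^-1 s2^-1 s1^-1 s1^-1 s2^-1 s2^-1 on 3 strands reduces by inverse Markov moves (closure unchanged at each step):
  Deconjugate: the word is γ·β·γ⁻¹ with γ = s2 (prefix) and γ⁻¹ = s2^-1 (suffix); strip both.
Reduced to β = s1^-1 s1^-1 s2^-1 s1^-1 s2^-1 s1^-1 s2^-1 s1^-1 s1^-1 s2^-1 on 3 strands, 10 crossings.
Braid B: s1 s1 s1^-1 s1^-1 s2^-1 s1^-1 s2^-1 s1^-1 s2^-1 s1^-1 s1^-1 s2^-1 s1^-1 s1^-1 on 3 strands reduces by inverse Markov moves (closure unchanged at each step):
  Deconjugate: the word is γ·β·γ⁻¹ with γ = s1 s1 (prefix) and γ⁻¹ = s1^-1 s1^-1 (suffix); strip both.
Reduced to β = s1^-1 s1^-1 s2^-1 s1^-1 s2^-1 s1^-1 s2^-1 s1^-1 s1^-1 s2^-1 on 3 strands, 10 crossings.
Both give the same β = s1^-1 s1^-1 s2^-1 s1^-1 s2^-1 s1^-1 s2^-1 s1^-1 s1^-1 s2^-1 on 3 strands, so one state sum suffices:
Braid: s1^-1 s1^-1 s2^-1 s1^-1 s2^-1 s1^-1 s2^-1 s1^-1 s1^-1 s2^-1 on 3 strands, 10 crossings.
Writhe w = (#positive) - (#negative) = 0 - 10 = -10.
State-sum expansion of <K>. There are 2^10 = 1024 states.
For each crossing: s=0 is the vertical smoothing, s=1 horizontal. Crossing k contributes A^(sign_k * (1 - 2*s_k)); loop factor d = -A^2 - A^-2.
Tabulate the states by total A-exponent and number of loops L (A-exp: L × count):
  A^10: L=3 ×1
  A^8: L=2 ×4, L=4 ×6
  A^6: L=1 ×4, L=3 ×30, L=5 ×11
  A^4: L=2 ×48, L=4 ×65, L=6 ×7
  A^2: L=1 ×24, L=3 ×140, L=5 ×45, L=7 ×1
  A^0: L=2 ×129, L=4 ×117, L=6 ×6
  A^-2: L=1 ×43, L=3 ×151, L=5 ×16
  A^-4: L=2 ×96, L=4 ×24
  A^-6: L=1 ×24, L=3 ×21
  A^-8: L=2 ×10
  A^-10: L=3 ×1
Each group contributes A^e * Σ count * d^(L-1):
Powers of d = -A^2 - A^-2: d^2 = A^4 + 2 + A^-4; d^3 = -A^6 - 3*A^2 - 3*A^-2 - A^-6; d^4 = A^8 + 4*A^4 + 6 + 4*A^-4 + A^-8; d^5 = -A^10 - 5*A^6 - 10*A^2 - 10*A^-2 - 5*A^-6 - A^-10; d^6 = A^12 + 6*A^8 + 15*A^4 + 20 + 15*A^-4 + 6*A^-8 + A^-12.
  A^10 * (d^2) = A^14 + 2*A^10 + A^6
  A^8 * (4*d + 6*d^3) = -6*A^14 - 22*A^10 - 22*A^6 - 6*A^2
  A^6 * (4 + 30*d^2 + 11*d^4) = 11*A^14 + 74*A^10 + 130*A^6 + 74*A^2 + 11*A^-2
  A^4 * (48*d + 65*d^3 + 7*d^5) = -7*A^14 - 100*A^10 - 313*A^6 - 313*A^2 - 100*A^-2 - 7*A^-6
  A^2 * (24 + 140*d^2 + 45*d^4 + d^6) = A^14 + 51*A^10 + 335*A^6 + 594*A^2 + 335*A^-2 + 51*A^-6 + A^-10
  A^0 * (129*d + 117*d^3 + 6*d^5) = -6*A^10 - 147*A^6 - 540*A^2 - 540*A^-2 - 147*A^-6 - 6*A^-10
  A^-2 * (43 + 151*d^2 + 16*d^4) = 16*A^6 + 215*A^2 + 441*A^-2 + 215*A^-6 + 16*A^-10
  A^-4 * (96*d + 24*d^3) = -24*A^2 - 168*A^-2 - 168*A^-6 - 24*A^-10
  A^-6 * (24 + 21*d^2) = 21*A^-2 + 66*A^-6 + 21*A^-10
  A^-8 * (10*d) = -10*A^-6 - 10*A^-10
  A^-10 * (d^2) = A^-6 + 2*A^-10 + A^-14
Summing the groups: <K> = -A^10 + A^-6 + A^-14
Normalise by the writhe: (-A^3)^(-w) = (-A^3)^(10) = A^30, so f(A) = A^30 * <K> = -A^40 + A^24 + A^16.
Substitute A = t^(-1/4), i.e. A^e → t^(-e/4): V(t) = t^-4 + t^-6 - t^-10

Answer: t^-4 + t^-6 - t^-10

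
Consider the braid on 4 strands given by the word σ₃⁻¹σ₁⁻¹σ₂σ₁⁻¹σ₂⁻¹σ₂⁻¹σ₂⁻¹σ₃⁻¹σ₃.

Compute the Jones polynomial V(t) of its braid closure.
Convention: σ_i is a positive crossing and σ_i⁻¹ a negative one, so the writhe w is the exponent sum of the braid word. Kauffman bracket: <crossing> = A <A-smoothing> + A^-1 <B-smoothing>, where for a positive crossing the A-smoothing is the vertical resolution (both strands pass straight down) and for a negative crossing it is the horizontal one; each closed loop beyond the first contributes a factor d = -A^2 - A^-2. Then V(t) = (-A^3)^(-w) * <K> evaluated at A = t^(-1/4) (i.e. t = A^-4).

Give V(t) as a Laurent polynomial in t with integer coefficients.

The presented braid s3^-1 s1^-1 s2 s1^-1 s2^-1 s2^-1 s2^-1 s3^-1 s3 on 4 strands reduces by inverse Markov moves (closure unchanged at each step):
  Deconjugate: the word is γ·β·γ⁻¹ with γ = s3^-1 (prefix) and γ⁻¹ = s3 (suffix); strip both.
  Destabilize: the word has the form β·s3^-1 where s3^-1 occurs only as the final letter (β ∈ B_3); drop it and the last strand → 3 strands.
Reduced to β = s1^-1 s2 s1^-1 s2^-1 s2^-1 s2^-1 on 3 strands, 6 crossings.
Compute on β:
Braid: s1^-1 s2 s1^-1 s2^-1 s2^-1 s2^-1 on 3 strands, 6 crossings.
Writhe w = (#positive) - (#negative) = 1 - 5 = -4.
State-sum expansion of <K>. There are 2^6 = 64 states.
For each crossing: s=0 is the vertical smoothing, s=1 horizontal. Crossing k contributes A^(sign_k * (1 - 2*s_k)); loop factor d = -A^2 - A^-2.
Tabulate the states by total A-exponent and number of loops L (A-exp: L × count):
  A^6: L=4 ×1
  A^4: L=3 ×6
  A^2: L=2 ×12, L=4 ×3
  A^0: L=1 ×9, L=3 ×10, L=5 ×1
  A^-2: L=2 ×12, L=4 ×3
  A^-4: L=1 ×2, L=3 ×4
  A^-6: L=2 ×1
Each group contributes A^e * Σ count * d^(L-1):
Powers of d = -A^2 - A^-2: d^2 = A^4 + 2 + A^-4; d^3 = -A^6 - 3*A^2 - 3*A^-2 - A^-6; d^4 = A^8 + 4*A^4 + 6 + 4*A^-4 + A^-8.
  A^6 * (d^3) = -A^12 - 3*A^8 - 3*A^4 - 1
  A^4 * (6*d^2) = 6*A^8 + 12*A^4 + 6
  A^2 * (12*d + 3*d^3) = -3*A^8 - 21*A^4 - 21 - 3*A^-4
  A^0 * (9 + 10*d^2 + d^4) = A^8 + 14*A^4 + 35 + 14*A^-4 + A^-8
  A^-2 * (12*d + 3*d^3) = -3*A^4 - 21 - 21*A^-4 - 3*A^-8
  A^-4 * (2 + 4*d^2) = 4 + 10*A^-4 + 4*A^-8
  A^-6 * (d) = -A^-4 - A^-8
Summing the groups: <K> = -A^12 + A^8 - A^4 + 2 - A^-4 + A^-8
Normalise by the writhe: (-A^3)^(-w) = (-A^3)^(4) = A^12, so f(A) = A^12 * <K> = -A^24 + A^20 - A^16 + 2*A^12 - A^8 + A^4.
Substitute A = t^(-1/4), i.e. A^e → t^(-e/4): V(t) = t^-1 - t^-2 + 2*t^-3 - t^-4 + t^-5 - t^-6

Answer: t^-1 - t^-2 + 2*t^-3 - t^-4 + t^-5 - t^-6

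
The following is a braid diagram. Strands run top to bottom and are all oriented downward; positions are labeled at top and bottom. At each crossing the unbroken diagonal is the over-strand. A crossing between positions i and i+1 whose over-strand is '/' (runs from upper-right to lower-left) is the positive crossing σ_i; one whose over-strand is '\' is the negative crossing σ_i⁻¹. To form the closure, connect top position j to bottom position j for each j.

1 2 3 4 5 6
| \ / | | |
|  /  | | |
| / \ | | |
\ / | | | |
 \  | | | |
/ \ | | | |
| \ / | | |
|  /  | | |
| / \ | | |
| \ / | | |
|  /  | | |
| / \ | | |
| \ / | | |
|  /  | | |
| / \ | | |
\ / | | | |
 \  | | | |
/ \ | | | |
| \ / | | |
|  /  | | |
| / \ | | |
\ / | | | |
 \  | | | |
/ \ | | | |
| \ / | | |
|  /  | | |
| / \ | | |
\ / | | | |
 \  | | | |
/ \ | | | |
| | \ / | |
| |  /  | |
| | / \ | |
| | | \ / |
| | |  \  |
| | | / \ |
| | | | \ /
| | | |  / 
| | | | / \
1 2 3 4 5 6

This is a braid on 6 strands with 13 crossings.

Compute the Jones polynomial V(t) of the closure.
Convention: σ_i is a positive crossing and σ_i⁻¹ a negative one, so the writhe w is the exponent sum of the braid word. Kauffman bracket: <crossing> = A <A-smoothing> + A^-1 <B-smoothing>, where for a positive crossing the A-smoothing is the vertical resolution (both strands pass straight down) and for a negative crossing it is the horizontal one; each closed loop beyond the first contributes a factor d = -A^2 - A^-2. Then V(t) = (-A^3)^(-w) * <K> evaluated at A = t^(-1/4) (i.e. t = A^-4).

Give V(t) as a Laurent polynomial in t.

t^7 - 4*t^6 + 7*t^5 - 11*t^4 + 14*t^3 - 14*t^2 + 14*t - 10 + 7*t^-1 - 4*t^-2 + t^-3

Derivation:
Reading the diagram top to bottom ('/'-over between positions i,i+1 = s_i, '\'-over = s_i^-1): braid word = s2 s1^-1 s2 s2 s2 s1^-1 s2 s1^-1 s2 s1^-1 s3 s4^-1 s5.
The presented braid s2 s1^-1 s2 s2 s2 s1^-1 s2 s1^-1 s2 s1^-1 s3 s4^-1 s5 on 6 strands reduces by inverse Markov moves (closure unchanged at each step):
  Destabilize: the word has the form β·s5 where s5 occurs only as the final letter (β ∈ B_5); drop it and the last strand → 5 strands.
  Destabilize: the word has the form β·s4^-1 where s4^-1 occurs only as the final letter (β ∈ B_4); drop it and the last strand → 4 strands.
  Destabilize: the word has the form β·s3 where s3 occurs only as the final letter (β ∈ B_3); drop it and the last strand → 3 strands.
Reduced to β = s2 s1^-1 s2 s2 s2 s1^-1 s2 s1^-1 s2 s1^-1 on 3 strands, 10 crossings.
Compute on β:
Braid: s2 s1^-1 s2 s2 s2 s1^-1 s2 s1^-1 s2 s1^-1 on 3 strands, 10 crossings.
Writhe w = (#positive) - (#negative) = 6 - 4 = 2.
State-sum expansion of <K>. There are 2^10 = 1024 states.
Each crossing splits two ways (0=vertical, 1=horizontal). The state's weight is A^(#A-smoothings - #B-smoothings) * d^(loops - 1).
Tabulate the states by total A-exponent and number of loops L (A-exp: L × count):
  A^10: L=5 ×1
  A^8: L=4 ×10
  A^6: L=3 ×42, L=5 ×3
  A^4: L=2 ×90, L=4 ×29, L=6 ×1
  A^2: L=1 ×87, L=3 ×110, L=5 ×13
  A^0: L=2 ×179, L=4 ×71, L=6 ×2
  A^-2: L=3 ×187, L=5 ×23
  A^-4: L=4 ×117, L=6 ×3
  A^-6: L=5 ×45
  A^-8: L=6 ×10
  A^-10: L=7 ×1
Each group contributes A^e * Σ count * d^(L-1):
Powers of d = -A^2 - A^-2: d^2 = A^4 + 2 + A^-4; d^3 = -A^6 - 3*A^2 - 3*A^-2 - A^-6; d^4 = A^8 + 4*A^4 + 6 + 4*A^-4 + A^-8; d^5 = -A^10 - 5*A^6 - 10*A^2 - 10*A^-2 - 5*A^-6 - A^-10; d^6 = A^12 + 6*A^8 + 15*A^4 + 20 + 15*A^-4 + 6*A^-8 + A^-12.
  A^10 * (d^4) = A^18 + 4*A^14 + 6*A^10 + 4*A^6 + A^2
  A^8 * (10*d^3) = -10*A^14 - 30*A^10 - 30*A^6 - 10*A^2
  A^6 * (42*d^2 + 3*d^4) = 3*A^14 + 54*A^10 + 102*A^6 + 54*A^2 + 3*A^-2
  A^4 * (90*d + 29*d^3 + d^5) = -A^14 - 34*A^10 - 187*A^6 - 187*A^2 - 34*A^-2 - A^-6
  A^2 * (87 + 110*d^2 + 13*d^4) = 13*A^10 + 162*A^6 + 385*A^2 + 162*A^-2 + 13*A^-6
  A^0 * (179*d + 71*d^3 + 2*d^5) = -2*A^10 - 81*A^6 - 412*A^2 - 412*A^-2 - 81*A^-6 - 2*A^-10
  A^-2 * (187*d^2 + 23*d^4) = 23*A^6 + 279*A^2 + 512*A^-2 + 279*A^-6 + 23*A^-10
  A^-4 * (117*d^3 + 3*d^5) = -3*A^6 - 132*A^2 - 381*A^-2 - 381*A^-6 - 132*A^-10 - 3*A^-14
  A^-6 * (45*d^4) = 45*A^2 + 180*A^-2 + 270*A^-6 + 180*A^-10 + 45*A^-14
  A^-8 * (10*d^5) = -10*A^2 - 50*A^-2 - 100*A^-6 - 100*A^-10 - 50*A^-14 - 10*A^-18
  A^-10 * (d^6) = A^2 + 6*A^-2 + 15*A^-6 + 20*A^-10 + 15*A^-14 + 6*A^-18 + A^-22
Summing the groups: <K> = A^18 - 4*A^14 + 7*A^10 - 10*A^6 + 14*A^2 - 14*A^-2 + 14*A^-6 - 11*A^-10 + 7*A^-14 - 4*A^-18 + A^-22
Normalise by the writhe: (-A^3)^(-w) = (-A^3)^(-2) = A^-6, so f(A) = A^-6 * <K> = A^12 - 4*A^8 + 7*A^4 - 10 + 14*A^-4 - 14*A^-8 + 14*A^-12 - 11*A^-16 + 7*A^-20 - 4*A^-24 + A^-28.
Substitute A = t^(-1/4), i.e. A^e → t^(-e/4): V(t) = t^7 - 4*t^6 + 7*t^5 - 11*t^4 + 14*t^3 - 14*t^2 + 14*t - 10 + 7*t^-1 - 4*t^-2 + t^-3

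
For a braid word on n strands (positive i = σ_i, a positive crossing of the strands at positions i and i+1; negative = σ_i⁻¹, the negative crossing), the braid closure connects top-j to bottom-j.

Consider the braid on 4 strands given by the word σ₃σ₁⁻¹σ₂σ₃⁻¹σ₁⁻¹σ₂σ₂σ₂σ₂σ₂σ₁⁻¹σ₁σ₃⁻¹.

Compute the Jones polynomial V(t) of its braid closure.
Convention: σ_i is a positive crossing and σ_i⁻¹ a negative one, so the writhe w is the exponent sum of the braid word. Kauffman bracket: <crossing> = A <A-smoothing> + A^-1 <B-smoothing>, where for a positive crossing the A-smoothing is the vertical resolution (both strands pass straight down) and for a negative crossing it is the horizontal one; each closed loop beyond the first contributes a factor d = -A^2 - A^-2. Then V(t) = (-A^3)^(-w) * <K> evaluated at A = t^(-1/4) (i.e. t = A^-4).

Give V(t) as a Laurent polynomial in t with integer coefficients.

The presented braid s3 s1^-1 s2 s3^-1 s1^-1 s2 s2 s2 s2 s2 s1^-1 s1 s3^-1 on 4 strands reduces by inverse Markov moves (closure unchanged at each step):
  Deconjugate: the word is γ·β·γ⁻¹ with γ = s3 s1^-1 (prefix) and γ⁻¹ = s1 s3^-1 (suffix); strip both.
Reduced to β = s2 s3^-1 s1^-1 s2 s2 s2 s2 s2 s1^-1 on 4 strands, 9 crossings.
Compute on β:
Braid: s2 s3^-1 s1^-1 s2 s2 s2 s2 s2 s1^-1 on 4 strands, 9 crossings.
Writhe w = (#positive) - (#negative) = 6 - 3 = 3.
Computing the Kauffman bracket via state sum. There are 2^9 = 512 states.
For each crossing: s=0 is the vertical smoothing, s=1 horizontal. Crossing k contributes A^(sign_k * (1 - 2*s_k)); loop factor d = -A^2 - A^-2.
Tabulate the states by total A-exponent and number of loops L (A-exp: L × count):
  A^9: L=3 ×1
  A^7: L=2 ×8, L=4 ×1
  A^5: L=1 ×17, L=3 ×19
  A^3: L=2 ×63, L=4 ×21
  A^1: L=3 ×111, L=5 ×15
  A^-1: L=4 ×120, L=6 ×6
  A^-3: L=5 ×83, L=7 ×1
  A^-5: L=6 ×36
  A^-7: L=7 ×9
  A^-9: L=8 ×1
Each group contributes A^e * Σ count * d^(L-1):
Powers of d = -A^2 - A^-2: d^2 = A^4 + 2 + A^-4; d^3 = -A^6 - 3*A^2 - 3*A^-2 - A^-6; d^4 = A^8 + 4*A^4 + 6 + 4*A^-4 + A^-8; d^5 = -A^10 - 5*A^6 - 10*A^2 - 10*A^-2 - 5*A^-6 - A^-10; d^6 = A^12 + 6*A^8 + 15*A^4 + 20 + 15*A^-4 + 6*A^-8 + A^-12; d^7 = -A^14 - 7*A^10 - 21*A^6 - 35*A^2 - 35*A^-2 - 21*A^-6 - 7*A^-10 - A^-14.
  A^9 * (d^2) = A^13 + 2*A^9 + A^5
  A^7 * (8*d + d^3) = -A^13 - 11*A^9 - 11*A^5 - A
  A^5 * (17 + 19*d^2) = 19*A^9 + 55*A^5 + 19*A
  A^3 * (63*d + 21*d^3) = -21*A^9 - 126*A^5 - 126*A - 21*A^-3
  A^1 * (111*d^2 + 15*d^4) = 15*A^9 + 171*A^5 + 312*A + 171*A^-3 + 15*A^-7
  A^-1 * (120*d^3 + 6*d^5) = -6*A^9 - 150*A^5 - 420*A - 420*A^-3 - 150*A^-7 - 6*A^-11
  A^-3 * (83*d^4 + d^6) = A^9 + 89*A^5 + 347*A + 518*A^-3 + 347*A^-7 + 89*A^-11 + A^-15
  A^-5 * (36*d^5) = -36*A^5 - 180*A - 360*A^-3 - 360*A^-7 - 180*A^-11 - 36*A^-15
  A^-7 * (9*d^6) = 9*A^5 + 54*A + 135*A^-3 + 180*A^-7 + 135*A^-11 + 54*A^-15 + 9*A^-19
  A^-9 * (d^7) = -A^5 - 7*A - 21*A^-3 - 35*A^-7 - 35*A^-11 - 21*A^-15 - 7*A^-19 - A^-23
Summing the groups: <K> = -A^9 + A^5 - 2*A + 2*A^-3 - 3*A^-7 + 3*A^-11 - 2*A^-15 + 2*A^-19 - A^-23
Normalise by the writhe: (-A^3)^(-w) = (-A^3)^(-3) = -A^-9, so f(A) = -A^-9 * <K> = 1 - A^-4 + 2*A^-8 - 2*A^-12 + 3*A^-16 - 3*A^-20 + 2*A^-24 - 2*A^-28 + A^-32.
Substitute A = t^(-1/4), i.e. A^e → t^(-e/4): V(t) = t^8 - 2*t^7 + 2*t^6 - 3*t^5 + 3*t^4 - 2*t^3 + 2*t^2 - t + 1

Answer: t^8 - 2*t^7 + 2*t^6 - 3*t^5 + 3*t^4 - 2*t^3 + 2*t^2 - t + 1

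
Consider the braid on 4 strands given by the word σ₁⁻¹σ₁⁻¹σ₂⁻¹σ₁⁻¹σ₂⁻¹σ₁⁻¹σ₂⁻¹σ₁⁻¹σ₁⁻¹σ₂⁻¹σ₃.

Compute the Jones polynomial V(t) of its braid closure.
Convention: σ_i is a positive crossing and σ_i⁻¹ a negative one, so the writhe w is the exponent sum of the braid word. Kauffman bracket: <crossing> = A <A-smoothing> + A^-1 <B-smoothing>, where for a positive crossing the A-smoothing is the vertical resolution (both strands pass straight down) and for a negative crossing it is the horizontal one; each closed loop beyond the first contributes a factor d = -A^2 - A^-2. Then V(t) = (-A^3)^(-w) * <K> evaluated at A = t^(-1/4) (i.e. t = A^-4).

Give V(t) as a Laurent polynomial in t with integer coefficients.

t^-4 + t^-6 - t^-10

Derivation:
The presented braid s1^-1 s1^-1 s2^-1 s1^-1 s2^-1 s1^-1 s2^-1 s1^-1 s1^-1 s2^-1 s3 on 4 strands reduces by inverse Markov moves (closure unchanged at each step):
  Destabilize: the word has the form β·s3 where s3 occurs only as the final letter (β ∈ B_3); drop it and the last strand → 3 strands.
Reduced to β = s1^-1 s1^-1 s2^-1 s1^-1 s2^-1 s1^-1 s2^-1 s1^-1 s1^-1 s2^-1 on 3 strands, 10 crossings.
Compute on β:
Braid: s1^-1 s1^-1 s2^-1 s1^-1 s2^-1 s1^-1 s2^-1 s1^-1 s1^-1 s2^-1 on 3 strands, 10 crossings.
Writhe w = (#positive) - (#negative) = 0 - 10 = -10.
Enumerate smoothing states for the bracket polynomial. There are 2^10 = 1024 states.
For each crossing: s=0 is the vertical smoothing, s=1 horizontal. Crossing k contributes A^(sign_k * (1 - 2*s_k)); loop factor d = -A^2 - A^-2.
Tabulate the states by total A-exponent and number of loops L (A-exp: L × count):
  A^10: L=3 ×1
  A^8: L=2 ×4, L=4 ×6
  A^6: L=1 ×4, L=3 ×30, L=5 ×11
  A^4: L=2 ×48, L=4 ×65, L=6 ×7
  A^2: L=1 ×24, L=3 ×140, L=5 ×45, L=7 ×1
  A^0: L=2 ×129, L=4 ×117, L=6 ×6
  A^-2: L=1 ×43, L=3 ×151, L=5 ×16
  A^-4: L=2 ×96, L=4 ×24
  A^-6: L=1 ×24, L=3 ×21
  A^-8: L=2 ×10
  A^-10: L=3 ×1
Each group contributes A^e * Σ count * d^(L-1):
Powers of d = -A^2 - A^-2: d^2 = A^4 + 2 + A^-4; d^3 = -A^6 - 3*A^2 - 3*A^-2 - A^-6; d^4 = A^8 + 4*A^4 + 6 + 4*A^-4 + A^-8; d^5 = -A^10 - 5*A^6 - 10*A^2 - 10*A^-2 - 5*A^-6 - A^-10; d^6 = A^12 + 6*A^8 + 15*A^4 + 20 + 15*A^-4 + 6*A^-8 + A^-12.
  A^10 * (d^2) = A^14 + 2*A^10 + A^6
  A^8 * (4*d + 6*d^3) = -6*A^14 - 22*A^10 - 22*A^6 - 6*A^2
  A^6 * (4 + 30*d^2 + 11*d^4) = 11*A^14 + 74*A^10 + 130*A^6 + 74*A^2 + 11*A^-2
  A^4 * (48*d + 65*d^3 + 7*d^5) = -7*A^14 - 100*A^10 - 313*A^6 - 313*A^2 - 100*A^-2 - 7*A^-6
  A^2 * (24 + 140*d^2 + 45*d^4 + d^6) = A^14 + 51*A^10 + 335*A^6 + 594*A^2 + 335*A^-2 + 51*A^-6 + A^-10
  A^0 * (129*d + 117*d^3 + 6*d^5) = -6*A^10 - 147*A^6 - 540*A^2 - 540*A^-2 - 147*A^-6 - 6*A^-10
  A^-2 * (43 + 151*d^2 + 16*d^4) = 16*A^6 + 215*A^2 + 441*A^-2 + 215*A^-6 + 16*A^-10
  A^-4 * (96*d + 24*d^3) = -24*A^2 - 168*A^-2 - 168*A^-6 - 24*A^-10
  A^-6 * (24 + 21*d^2) = 21*A^-2 + 66*A^-6 + 21*A^-10
  A^-8 * (10*d) = -10*A^-6 - 10*A^-10
  A^-10 * (d^2) = A^-6 + 2*A^-10 + A^-14
Summing the groups: <K> = -A^10 + A^-6 + A^-14
Normalise by the writhe: (-A^3)^(-w) = (-A^3)^(10) = A^30, so f(A) = A^30 * <K> = -A^40 + A^24 + A^16.
Substitute A = t^(-1/4), i.e. A^e → t^(-e/4): V(t) = t^-4 + t^-6 - t^-10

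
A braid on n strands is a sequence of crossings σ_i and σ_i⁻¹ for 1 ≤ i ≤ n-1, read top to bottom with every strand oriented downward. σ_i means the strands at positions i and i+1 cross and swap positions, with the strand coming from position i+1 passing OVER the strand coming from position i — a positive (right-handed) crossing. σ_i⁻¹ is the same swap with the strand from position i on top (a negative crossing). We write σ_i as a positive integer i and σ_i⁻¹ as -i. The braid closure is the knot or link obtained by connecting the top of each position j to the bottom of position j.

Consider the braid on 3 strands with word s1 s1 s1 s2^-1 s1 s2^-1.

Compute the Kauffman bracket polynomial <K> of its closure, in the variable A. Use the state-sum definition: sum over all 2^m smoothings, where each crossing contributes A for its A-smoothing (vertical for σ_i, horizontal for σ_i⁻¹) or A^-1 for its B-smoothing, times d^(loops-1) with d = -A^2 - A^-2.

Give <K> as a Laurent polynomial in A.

A^10 - A^6 + 2*A^2 - 2*A^-2 + 2*A^-6 - 2*A^-10 + A^-14

Derivation:
Braid: s1 s1 s1 s2^-1 s1 s2^-1 on 3 strands, 6 crossings.
Writhe w = (#positive) - (#negative) = 4 - 2 = 2.
Enumerate smoothing states for the bracket polynomial. There are 2^6 = 64 states.
Each crossing splits two ways (0=vertical, 1=horizontal). The state's weight is A^(#A-smoothings - #B-smoothings) * d^(loops - 1).
Tabulate the states by total A-exponent and number of loops L (A-exp: L × count):
  A^6: L=3 ×1
  A^4: L=2 ×6
  A^2: L=1 ×11, L=3 ×4
  A^0: L=2 ×19, L=4 ×1
  A^-2: L=3 ×15
  A^-4: L=4 ×6
  A^-6: L=5 ×1
Each group contributes A^e * Σ count * d^(L-1):
Powers of d = -A^2 - A^-2: d^2 = A^4 + 2 + A^-4; d^3 = -A^6 - 3*A^2 - 3*A^-2 - A^-6; d^4 = A^8 + 4*A^4 + 6 + 4*A^-4 + A^-8.
  A^6 * (d^2) = A^10 + 2*A^6 + A^2
  A^4 * (6*d) = -6*A^6 - 6*A^2
  A^2 * (11 + 4*d^2) = 4*A^6 + 19*A^2 + 4*A^-2
  A^0 * (19*d + d^3) = -A^6 - 22*A^2 - 22*A^-2 - A^-6
  A^-2 * (15*d^2) = 15*A^2 + 30*A^-2 + 15*A^-6
  A^-4 * (6*d^3) = -6*A^2 - 18*A^-2 - 18*A^-6 - 6*A^-10
  A^-6 * (d^4) = A^2 + 4*A^-2 + 6*A^-6 + 4*A^-10 + A^-14
Summing the groups: <K> = A^10 - A^6 + 2*A^2 - 2*A^-2 + 2*A^-6 - 2*A^-10 + A^-14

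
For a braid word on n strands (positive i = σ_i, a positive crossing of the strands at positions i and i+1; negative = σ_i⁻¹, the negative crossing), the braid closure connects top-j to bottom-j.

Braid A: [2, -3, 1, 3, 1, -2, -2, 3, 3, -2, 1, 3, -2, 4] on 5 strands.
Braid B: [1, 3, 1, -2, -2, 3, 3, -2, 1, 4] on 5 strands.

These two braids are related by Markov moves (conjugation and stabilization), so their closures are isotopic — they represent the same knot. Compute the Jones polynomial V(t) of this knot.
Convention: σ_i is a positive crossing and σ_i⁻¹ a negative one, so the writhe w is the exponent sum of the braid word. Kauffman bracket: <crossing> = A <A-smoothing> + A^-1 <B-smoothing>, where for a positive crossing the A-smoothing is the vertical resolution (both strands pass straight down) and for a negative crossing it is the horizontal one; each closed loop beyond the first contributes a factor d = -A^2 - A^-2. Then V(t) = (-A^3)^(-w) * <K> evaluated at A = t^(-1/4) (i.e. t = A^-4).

t^7 - 3*t^6 + 4*t^5 - 6*t^4 + 7*t^3 - 6*t^2 + 6*t - 3 + 2*t^-1 - t^-2

Derivation:
Markov-equivalent braids have isotopic closures, hence identical knot invariants. Strip the Markov moves from each word to reach a common short braid β, then compute V(t) once on β.
Braid A: s2 s3^-1 s1 s3 s1 s2^-1 s2^-1 s3 s3 s2^-1 s1 s3 s2^-1 s4 on 5 strands reduces by inverse Markov moves (closure unchanged at each step):
  Destabilize: the word has the form β·s4 where s4 occurs only as the final letter (β ∈ B_4); drop it and the last strand → 4 strands.
  Deconjugate: the word is γ·β·γ⁻¹ with γ = s2 s3^-1 (prefix) and γ⁻¹ = s3 s2^-1 (suffix); strip both.
Reduced to β = s1 s3 s1 s2^-1 s2^-1 s3 s3 s2^-1 s1 on 4 strands, 9 crossings.
Braid B: s1 s3 s1 s2^-1 s2^-1 s3 s3 s2^-1 s1 s4 on 5 strands reduces by inverse Markov moves (closure unchanged at each step):
  Destabilize: the word has the form β·s4 where s4 occurs only as the final letter (β ∈ B_4); drop it and the last strand → 4 strands.
Reduced to β = s1 s3 s1 s2^-1 s2^-1 s3 s3 s2^-1 s1 on 4 strands, 9 crossings.
Both give the same β = s1 s3 s1 s2^-1 s2^-1 s3 s3 s2^-1 s1 on 4 strands, so one state sum suffices:
Braid: s1 s3 s1 s2^-1 s2^-1 s3 s3 s2^-1 s1 on 4 strands, 9 crossings.
Writhe w = (#positive) - (#negative) = 6 - 3 = 3.
Enumerate smoothing states for the bracket polynomial. There are 2^9 = 512 states.
Each crossing splits two ways (0=vertical, 1=horizontal). The state's weight is A^(#A-smoothings - #B-smoothings) * d^(loops - 1).
Tabulate the states by total A-exponent and number of loops L (A-exp: L × count):
  A^9: L=5 ×1
  A^7: L=4 ×9
  A^5: L=3 ×32, L=5 ×4
  A^3: L=2 ×55, L=4 ×28, L=6 ×1
  A^1: L=1 ×39, L=3 ×77, L=5 ×10
  A^-1: L=2 ×81, L=4 ×44, L=6 ×1
  A^-3: L=3 ×73, L=5 ×11
  A^-5: L=4 ×35, L=6 ×1
  A^-7: L=5 ×9
  A^-9: L=6 ×1
Each group contributes A^e * Σ count * d^(L-1):
Powers of d = -A^2 - A^-2: d^2 = A^4 + 2 + A^-4; d^3 = -A^6 - 3*A^2 - 3*A^-2 - A^-6; d^4 = A^8 + 4*A^4 + 6 + 4*A^-4 + A^-8; d^5 = -A^10 - 5*A^6 - 10*A^2 - 10*A^-2 - 5*A^-6 - A^-10.
  A^9 * (d^4) = A^17 + 4*A^13 + 6*A^9 + 4*A^5 + A
  A^7 * (9*d^3) = -9*A^13 - 27*A^9 - 27*A^5 - 9*A
  A^5 * (32*d^2 + 4*d^4) = 4*A^13 + 48*A^9 + 88*A^5 + 48*A + 4*A^-3
  A^3 * (55*d + 28*d^3 + d^5) = -A^13 - 33*A^9 - 149*A^5 - 149*A - 33*A^-3 - A^-7
  A^1 * (39 + 77*d^2 + 10*d^4) = 10*A^9 + 117*A^5 + 253*A + 117*A^-3 + 10*A^-7
  A^-1 * (81*d + 44*d^3 + d^5) = -A^9 - 49*A^5 - 223*A - 223*A^-3 - 49*A^-7 - A^-11
  A^-3 * (73*d^2 + 11*d^4) = 11*A^5 + 117*A + 212*A^-3 + 117*A^-7 + 11*A^-11
  A^-5 * (35*d^3 + d^5) = -A^5 - 40*A - 115*A^-3 - 115*A^-7 - 40*A^-11 - A^-15
  A^-7 * (9*d^4) = 9*A + 36*A^-3 + 54*A^-7 + 36*A^-11 + 9*A^-15
  A^-9 * (d^5) = -A - 5*A^-3 - 10*A^-7 - 10*A^-11 - 5*A^-15 - A^-19
Summing the groups: <K> = A^17 - 2*A^13 + 3*A^9 - 6*A^5 + 6*A - 7*A^-3 + 6*A^-7 - 4*A^-11 + 3*A^-15 - A^-19
Normalise by the writhe: (-A^3)^(-w) = (-A^3)^(-3) = -A^-9, so f(A) = -A^-9 * <K> = -A^8 + 2*A^4 - 3 + 6*A^-4 - 6*A^-8 + 7*A^-12 - 6*A^-16 + 4*A^-20 - 3*A^-24 + A^-28.
Substitute A = t^(-1/4), i.e. A^e → t^(-e/4): V(t) = t^7 - 3*t^6 + 4*t^5 - 6*t^4 + 7*t^3 - 6*t^2 + 6*t - 3 + 2*t^-1 - t^-2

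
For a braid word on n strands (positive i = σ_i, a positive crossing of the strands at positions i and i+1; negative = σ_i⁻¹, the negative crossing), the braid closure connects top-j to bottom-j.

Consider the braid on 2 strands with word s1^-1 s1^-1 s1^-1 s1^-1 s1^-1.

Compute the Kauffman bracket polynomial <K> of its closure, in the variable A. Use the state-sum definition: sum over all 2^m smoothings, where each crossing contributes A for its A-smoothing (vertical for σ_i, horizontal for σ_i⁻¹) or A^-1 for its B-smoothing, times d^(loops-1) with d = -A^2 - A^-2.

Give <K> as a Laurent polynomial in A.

Braid: s1^-1 s1^-1 s1^-1 s1^-1 s1^-1 on 2 strands, 5 crossings.
Writhe w = (#positive) - (#negative) = 0 - 5 = -5.
State-sum expansion of <K>. There are 2^5 = 32 states.
For each crossing: s=0 is the vertical smoothing, s=1 horizontal. Crossing k contributes A^(sign_k * (1 - 2*s_k)); loop factor d = -A^2 - A^-2.
  state 00000: A-exp=-5, loops=2, term = A^-5 * d^1
  state 00001: A-exp=-3, loops=1, term = A^-3 * d^0
  state 00010: A-exp=-3, loops=1, term = A^-3 * d^0
  state 00011: A-exp=-1, loops=2, term = A^-1 * d^1
  state 00100: A-exp=-3, loops=1, term = A^-3 * d^0
  state 00101: A-exp=-1, loops=2, term = A^-1 * d^1
  state 00110: A-exp=-1, loops=2, term = A^-1 * d^1
  state 00111: A-exp=+1, loops=3, term = A^1 * d^2
  state 01000: A-exp=-3, loops=1, term = A^-3 * d^0
  state 01001: A-exp=-1, loops=2, term = A^-1 * d^1
  state 01010: A-exp=-1, loops=2, term = A^-1 * d^1
  state 01011: A-exp=+1, loops=3, term = A^1 * d^2
  state 01100: A-exp=-1, loops=2, term = A^-1 * d^1
  state 01101: A-exp=+1, loops=3, term = A^1 * d^2
  state 01110: A-exp=+1, loops=3, term = A^1 * d^2
  state 01111: A-exp=+3, loops=4, term = A^3 * d^3
  state 10000: A-exp=-3, loops=1, term = A^-3 * d^0
  state 10001: A-exp=-1, loops=2, term = A^-1 * d^1
  state 10010: A-exp=-1, loops=2, term = A^-1 * d^1
  state 10011: A-exp=+1, loops=3, term = A^1 * d^2
  state 10100: A-exp=-1, loops=2, term = A^-1 * d^1
  state 10101: A-exp=+1, loops=3, term = A^1 * d^2
  state 10110: A-exp=+1, loops=3, term = A^1 * d^2
  state 10111: A-exp=+3, loops=4, term = A^3 * d^3
  state 11000: A-exp=-1, loops=2, term = A^-1 * d^1
  state 11001: A-exp=+1, loops=3, term = A^1 * d^2
  state 11010: A-exp=+1, loops=3, term = A^1 * d^2
  state 11011: A-exp=+3, loops=4, term = A^3 * d^3
  state 11100: A-exp=+1, loops=3, term = A^1 * d^2
  state 11101: A-exp=+3, loops=4, term = A^3 * d^3
  state 11110: A-exp=+3, loops=4, term = A^3 * d^3
  state 11111: A-exp=+5, loops=5, term = A^5 * d^4
Collect the terms by A-exponent (count of states per loop number):
Powers of d = -A^2 - A^-2: d^2 = A^4 + 2 + A^-4; d^3 = -A^6 - 3*A^2 - 3*A^-2 - A^-6; d^4 = A^8 + 4*A^4 + 6 + 4*A^-4 + A^-8.
  A^5 * (d^4) = A^13 + 4*A^9 + 6*A^5 + 4*A + A^-3
  A^3 * (5*d^3) = -5*A^9 - 15*A^5 - 15*A - 5*A^-3
  A^1 * (10*d^2) = 10*A^5 + 20*A + 10*A^-3
  A^-1 * (10*d) = -10*A - 10*A^-3
  A^-3 * (5) = 5*A^-3
  A^-5 * (d) = -A^-3 - A^-7
Summing the groups: <K> = A^13 - A^9 + A^5 - A - A^-7

Answer: A^13 - A^9 + A^5 - A - A^-7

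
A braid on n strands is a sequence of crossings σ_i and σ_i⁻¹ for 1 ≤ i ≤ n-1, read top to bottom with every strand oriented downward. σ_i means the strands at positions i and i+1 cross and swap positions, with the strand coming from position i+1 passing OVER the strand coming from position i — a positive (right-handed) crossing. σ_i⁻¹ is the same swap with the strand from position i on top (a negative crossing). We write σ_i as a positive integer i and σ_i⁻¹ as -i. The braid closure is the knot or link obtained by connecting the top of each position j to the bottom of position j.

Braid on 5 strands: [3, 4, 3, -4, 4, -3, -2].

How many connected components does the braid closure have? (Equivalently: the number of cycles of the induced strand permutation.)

2

Derivation:
Track the strand permutation on 5 strands, starting from identity.
  step 1: s3 swaps positions 3,4 -> [1 2 4 3 5]
  step 2: s4 swaps positions 4,5 -> [1 2 4 5 3]
  step 3: s3 swaps positions 3,4 -> [1 2 5 4 3]
  step 4: s4^-1 swaps positions 4,5 -> [1 2 5 3 4]
  step 5: s4 swaps positions 4,5 -> [1 2 5 4 3]
  step 6: s3^-1 swaps positions 3,4 -> [1 2 4 5 3]
  step 7: s2^-1 swaps positions 2,3 -> [1 4 2 5 3]
Final permutation (position -> original strand): [1 4 2 5 3]
Closure components = cycle count of this permutation = 2.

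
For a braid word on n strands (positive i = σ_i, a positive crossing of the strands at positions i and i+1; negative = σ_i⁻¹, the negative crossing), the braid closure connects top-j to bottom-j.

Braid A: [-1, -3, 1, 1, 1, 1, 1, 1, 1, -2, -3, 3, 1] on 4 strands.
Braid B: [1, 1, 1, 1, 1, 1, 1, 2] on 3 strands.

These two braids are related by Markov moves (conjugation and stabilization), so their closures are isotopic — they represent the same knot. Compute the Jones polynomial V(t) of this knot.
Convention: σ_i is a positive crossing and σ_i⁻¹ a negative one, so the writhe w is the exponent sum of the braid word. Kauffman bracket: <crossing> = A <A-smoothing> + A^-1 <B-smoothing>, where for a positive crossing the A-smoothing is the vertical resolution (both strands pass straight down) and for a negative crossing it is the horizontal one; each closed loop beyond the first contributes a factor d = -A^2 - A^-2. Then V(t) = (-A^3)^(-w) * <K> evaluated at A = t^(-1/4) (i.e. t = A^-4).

-t^10 + t^9 - t^8 + t^7 - t^6 + t^5 + t^3

Derivation:
Markov-equivalent braids have isotopic closures, hence identical knot invariants. Strip the Markov moves from each word to reach a common short braid β, then compute V(t) once on β.
Braid A: s1^-1 s3^-1 s1 s1 s1 s1 s1 s1 s1 s2^-1 s3^-1 s3 s1 on 4 strands reduces by inverse Markov moves (closure unchanged at each step):
  Deconjugate: the word is γ·β·γ⁻¹ with γ = s1^-1 s3^-1 (prefix) and γ⁻¹ = s3 s1 (suffix); strip both.
  Destabilize: the word has the form β·s3^-1 where s3^-1 occurs only as the final letter (β ∈ B_3); drop it and the last strand → 3 strands.
  Destabilize: the word has the form β·s2^-1 where s2^-1 occurs only as the final letter (β ∈ B_2); drop it and the last strand → 2 strands.
Reduced to β = s1 s1 s1 s1 s1 s1 s1 on 2 strands, 7 crossings.
Braid B: s1 s1 s1 s1 s1 s1 s1 s2 on 3 strands reduces by inverse Markov moves (closure unchanged at each step):
  Destabilize: the word has the form β·s2 where s2 occurs only as the final letter (β ∈ B_2); drop it and the last strand → 2 strands.
Reduced to β = s1 s1 s1 s1 s1 s1 s1 on 2 strands, 7 crossings.
Both give the same β = s1 s1 s1 s1 s1 s1 s1 on 2 strands, so one state sum suffices:
Braid: s1 s1 s1 s1 s1 s1 s1 on 2 strands, 7 crossings.
Writhe w = (#positive) - (#negative) = 7 - 0 = 7.
Computing the Kauffman bracket via state sum. There are 2^7 = 128 states.
For each crossing: s=0 is the vertical smoothing, s=1 horizontal. Crossing k contributes A^(sign_k * (1 - 2*s_k)); loop factor d = -A^2 - A^-2.
Tabulate the states by total A-exponent and number of loops L (A-exp: L × count):
  A^7: L=2 ×1
  A^5: L=1 ×7
  A^3: L=2 ×21
  A^1: L=3 ×35
  A^-1: L=4 ×35
  A^-3: L=5 ×21
  A^-5: L=6 ×7
  A^-7: L=7 ×1
Each group contributes A^e * Σ count * d^(L-1):
Powers of d = -A^2 - A^-2: d^2 = A^4 + 2 + A^-4; d^3 = -A^6 - 3*A^2 - 3*A^-2 - A^-6; d^4 = A^8 + 4*A^4 + 6 + 4*A^-4 + A^-8; d^5 = -A^10 - 5*A^6 - 10*A^2 - 10*A^-2 - 5*A^-6 - A^-10; d^6 = A^12 + 6*A^8 + 15*A^4 + 20 + 15*A^-4 + 6*A^-8 + A^-12.
  A^7 * (d) = -A^9 - A^5
  A^5 * (7) = 7*A^5
  A^3 * (21*d) = -21*A^5 - 21*A
  A^1 * (35*d^2) = 35*A^5 + 70*A + 35*A^-3
  A^-1 * (35*d^3) = -35*A^5 - 105*A - 105*A^-3 - 35*A^-7
  A^-3 * (21*d^4) = 21*A^5 + 84*A + 126*A^-3 + 84*A^-7 + 21*A^-11
  A^-5 * (7*d^5) = -7*A^5 - 35*A - 70*A^-3 - 70*A^-7 - 35*A^-11 - 7*A^-15
  A^-7 * (d^6) = A^5 + 6*A + 15*A^-3 + 20*A^-7 + 15*A^-11 + 6*A^-15 + A^-19
Summing the groups: <K> = -A^9 - A + A^-3 - A^-7 + A^-11 - A^-15 + A^-19
Normalise by the writhe: (-A^3)^(-w) = (-A^3)^(-7) = -A^-21, so f(A) = -A^-21 * <K> = A^-12 + A^-20 - A^-24 + A^-28 - A^-32 + A^-36 - A^-40.
Substitute A = t^(-1/4), i.e. A^e → t^(-e/4): V(t) = -t^10 + t^9 - t^8 + t^7 - t^6 + t^5 + t^3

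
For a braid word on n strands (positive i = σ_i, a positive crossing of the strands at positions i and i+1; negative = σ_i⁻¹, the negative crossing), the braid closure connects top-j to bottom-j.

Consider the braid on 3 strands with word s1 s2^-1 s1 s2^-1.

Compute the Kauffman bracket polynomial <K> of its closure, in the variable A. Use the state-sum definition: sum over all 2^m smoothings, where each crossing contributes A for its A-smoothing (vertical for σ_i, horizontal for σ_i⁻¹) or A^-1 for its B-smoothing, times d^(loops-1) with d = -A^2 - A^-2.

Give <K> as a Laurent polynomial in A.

Braid: s1 s2^-1 s1 s2^-1 on 3 strands, 4 crossings.
Writhe w = (#positive) - (#negative) = 2 - 2 = 0.
Computing the Kauffman bracket via state sum. There are 2^4 = 16 states.
For each crossing: s=0 is the vertical smoothing, s=1 horizontal. Crossing k contributes A^(sign_k * (1 - 2*s_k)); loop factor d = -A^2 - A^-2.
  state 0000: A-exp=+0, loops=3, term = A^0 * d^2
  state 0001: A-exp=+2, loops=2, term = A^2 * d^1
  state 0010: A-exp=-2, loops=2, term = A^-2 * d^1
  state 0011: A-exp=+0, loops=1, term = A^0 * d^0
  state 0100: A-exp=+2, loops=2, term = A^2 * d^1
  state 0101: A-exp=+4, loops=3, term = A^4 * d^2
  state 0110: A-exp=+0, loops=1, term = A^0 * d^0
  state 0111: A-exp=+2, loops=2, term = A^2 * d^1
  state 1000: A-exp=-2, loops=2, term = A^-2 * d^1
  state 1001: A-exp=+0, loops=1, term = A^0 * d^0
  state 1010: A-exp=-4, loops=3, term = A^-4 * d^2
  state 1011: A-exp=-2, loops=2, term = A^-2 * d^1
  state 1100: A-exp=+0, loops=1, term = A^0 * d^0
  state 1101: A-exp=+2, loops=2, term = A^2 * d^1
  state 1110: A-exp=-2, loops=2, term = A^-2 * d^1
  state 1111: A-exp=+0, loops=1, term = A^0 * d^0
Collect the terms by A-exponent (count of states per loop number):
Powers of d = -A^2 - A^-2: d^2 = A^4 + 2 + A^-4.
  A^4 * (d^2) = A^8 + 2*A^4 + 1
  A^2 * (4*d) = -4*A^4 - 4
  A^0 * (5 + d^2) = A^4 + 7 + A^-4
  A^-2 * (4*d) = -4 - 4*A^-4
  A^-4 * (d^2) = 1 + 2*A^-4 + A^-8
Summing the groups: <K> = A^8 - A^4 + 1 - A^-4 + A^-8

Answer: A^8 - A^4 + 1 - A^-4 + A^-8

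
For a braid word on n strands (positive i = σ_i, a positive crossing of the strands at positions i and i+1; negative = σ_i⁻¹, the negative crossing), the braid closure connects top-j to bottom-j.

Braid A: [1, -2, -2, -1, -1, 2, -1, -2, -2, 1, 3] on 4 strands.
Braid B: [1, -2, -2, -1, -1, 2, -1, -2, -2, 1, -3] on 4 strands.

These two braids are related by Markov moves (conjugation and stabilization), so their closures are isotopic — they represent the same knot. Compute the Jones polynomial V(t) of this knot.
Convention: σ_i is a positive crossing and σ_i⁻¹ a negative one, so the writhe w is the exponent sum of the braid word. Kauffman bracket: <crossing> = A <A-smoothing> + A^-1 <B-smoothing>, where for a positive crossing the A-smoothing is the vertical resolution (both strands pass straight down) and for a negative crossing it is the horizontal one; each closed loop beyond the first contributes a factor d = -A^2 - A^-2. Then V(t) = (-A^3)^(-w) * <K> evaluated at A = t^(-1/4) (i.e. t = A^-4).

-1 + 4*t^-1 - 5*t^-2 + 7*t^-3 - 7*t^-4 + 6*t^-5 - 5*t^-6 + 3*t^-7 - t^-8

Derivation:
Markov-equivalent braids have isotopic closures, hence identical knot invariants. Strip the Markov moves from each word to reach a common short braid β, then compute V(t) once on β.
Braid A: s1 s2^-1 s2^-1 s1^-1 s1^-1 s2 s1^-1 s2^-1 s2^-1 s1 s3 on 4 strands reduces by inverse Markov moves (closure unchanged at each step):
  Destabilize: the word has the form β·s3 where s3 occurs only as the final letter (β ∈ B_3); drop it and the last strand → 3 strands.
Reduced to β = s1 s2^-1 s2^-1 s1^-1 s1^-1 s2 s1^-1 s2^-1 s2^-1 s1 on 3 strands, 10 crossings.
Braid B: s1 s2^-1 s2^-1 s1^-1 s1^-1 s2 s1^-1 s2^-1 s2^-1 s1 s3^-1 on 4 strands reduces by inverse Markov moves (closure unchanged at each step):
  Destabilize: the word has the form β·s3^-1 where s3^-1 occurs only as the final letter (β ∈ B_3); drop it and the last strand → 3 strands.
Reduced to β = s1 s2^-1 s2^-1 s1^-1 s1^-1 s2 s1^-1 s2^-1 s2^-1 s1 on 3 strands, 10 crossings.
Both give the same β = s1 s2^-1 s2^-1 s1^-1 s1^-1 s2 s1^-1 s2^-1 s2^-1 s1 on 3 strands, so one state sum suffices:
Braid: s1 s2^-1 s2^-1 s1^-1 s1^-1 s2 s1^-1 s2^-1 s2^-1 s1 on 3 strands, 10 crossings.
Writhe w = (#positive) - (#negative) = 3 - 7 = -4.
Enumerate smoothing states for the bracket polynomial. There are 2^10 = 1024 states.
Each crossing splits two ways (0=vertical, 1=horizontal). The state's weight is A^(#A-smoothings - #B-smoothings) * d^(loops - 1).
Tabulate the states by total A-exponent and number of loops L (A-exp: L × count):
  A^10: L=6 ×1
  A^8: L=5 ×10
  A^6: L=4 ×43, L=6 ×2
  A^4: L=3 ×98, L=5 ×22
  A^2: L=2 ×118, L=4 ×88, L=6 ×4
  A^0: L=1 ×60, L=3 ×162, L=5 ×30
  A^-2: L=2 ×128, L=4 ×79, L=6 ×3
  A^-4: L=1 ×23, L=3 ×84, L=5 ×13
  A^-6: L=2 ×27, L=4 ×18
  A^-8: L=1 ×2, L=3 ×8
  A^-10: L=2 ×1
Each group contributes A^e * Σ count * d^(L-1):
Powers of d = -A^2 - A^-2: d^2 = A^4 + 2 + A^-4; d^3 = -A^6 - 3*A^2 - 3*A^-2 - A^-6; d^4 = A^8 + 4*A^4 + 6 + 4*A^-4 + A^-8; d^5 = -A^10 - 5*A^6 - 10*A^2 - 10*A^-2 - 5*A^-6 - A^-10.
  A^10 * (d^5) = -A^20 - 5*A^16 - 10*A^12 - 10*A^8 - 5*A^4 - 1
  A^8 * (10*d^4) = 10*A^16 + 40*A^12 + 60*A^8 + 40*A^4 + 10
  A^6 * (43*d^3 + 2*d^5) = -2*A^16 - 53*A^12 - 149*A^8 - 149*A^4 - 53 - 2*A^-4
  A^4 * (98*d^2 + 22*d^4) = 22*A^12 + 186*A^8 + 328*A^4 + 186 + 22*A^-4
  A^2 * (118*d + 88*d^3 + 4*d^5) = -4*A^12 - 108*A^8 - 422*A^4 - 422 - 108*A^-4 - 4*A^-8
  A^0 * (60 + 162*d^2 + 30*d^4) = 30*A^8 + 282*A^4 + 564 + 282*A^-4 + 30*A^-8
  A^-2 * (128*d + 79*d^3 + 3*d^5) = -3*A^8 - 94*A^4 - 395 - 395*A^-4 - 94*A^-8 - 3*A^-12
  A^-4 * (23 + 84*d^2 + 13*d^4) = 13*A^4 + 136 + 269*A^-4 + 136*A^-8 + 13*A^-12
  A^-6 * (27*d + 18*d^3) = -18 - 81*A^-4 - 81*A^-8 - 18*A^-12
  A^-8 * (2 + 8*d^2) = 8*A^-4 + 18*A^-8 + 8*A^-12
  A^-10 * (d) = -A^-8 - A^-12
Summing the groups: <K> = -A^20 + 3*A^16 - 5*A^12 + 6*A^8 - 7*A^4 + 7 - 5*A^-4 + 4*A^-8 - A^-12
Normalise by the writhe: (-A^3)^(-w) = (-A^3)^(4) = A^12, so f(A) = A^12 * <K> = -A^32 + 3*A^28 - 5*A^24 + 6*A^20 - 7*A^16 + 7*A^12 - 5*A^8 + 4*A^4 - 1.
Substitute A = t^(-1/4), i.e. A^e → t^(-e/4): V(t) = -1 + 4*t^-1 - 5*t^-2 + 7*t^-3 - 7*t^-4 + 6*t^-5 - 5*t^-6 + 3*t^-7 - t^-8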